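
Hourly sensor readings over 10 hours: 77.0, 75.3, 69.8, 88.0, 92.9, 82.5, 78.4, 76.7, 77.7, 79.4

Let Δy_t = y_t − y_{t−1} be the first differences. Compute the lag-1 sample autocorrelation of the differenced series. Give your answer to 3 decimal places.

First differences Δy: -1.7, -5.5, 18.2, 4.9, -10.4, -4.1, -1.7, 1.0, 1.7
Mean of differences = 0.2667
Numerator Σ(Δy_t−Δȳ)(Δy_{t+1}−Δȳ) = -3.6311
Denominator Σ(Δy_t−Δȳ)² = 519.5000
r_1(Δy) = -3.6311 / 519.5000 = -0.007

-0.007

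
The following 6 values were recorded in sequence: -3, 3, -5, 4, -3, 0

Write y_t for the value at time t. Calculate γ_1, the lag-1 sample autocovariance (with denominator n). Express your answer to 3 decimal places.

Mean ȳ = (-3 + 3 − 5 + 4 − 3 + 0)/6 = -0.6667
Σ_{t=1}^{5}(y_t−ȳ)(y_{t+1}−ȳ) = -57.1111
γ_1 = -57.1111 / 6 = -9.519

-9.519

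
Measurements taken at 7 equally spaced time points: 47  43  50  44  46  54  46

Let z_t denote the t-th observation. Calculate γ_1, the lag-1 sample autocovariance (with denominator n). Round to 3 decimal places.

-4.615

Mean z̄ = (47 + 43 + 50 + 44 + 46 + 54 + 46)/7 = 47.1429
Σ_{t=1}^{6}(z_t−z̄)(z_{t+1}−z̄) = -32.3061
γ_1 = -32.3061 / 7 = -4.615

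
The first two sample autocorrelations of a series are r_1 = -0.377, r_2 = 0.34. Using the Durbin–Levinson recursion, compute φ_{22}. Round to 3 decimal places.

φ_{22} = (r_2 − r_1²) / (1 − r_1²)
r_1² = (-0.377)² = 0.142129
Numerator = 0.34 − 0.1421 = 0.1979; denominator = 1 − 0.1421 = 0.8579
φ_{22} = 0.1979 / 0.8579 = 0.231

0.231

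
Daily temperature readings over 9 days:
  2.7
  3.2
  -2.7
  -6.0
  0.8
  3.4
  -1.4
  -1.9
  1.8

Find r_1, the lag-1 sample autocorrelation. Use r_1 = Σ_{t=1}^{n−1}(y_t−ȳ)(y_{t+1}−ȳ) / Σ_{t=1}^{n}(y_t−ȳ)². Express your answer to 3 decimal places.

0.104

Mean ȳ = (2.7 + 3.2 − 2.7 − 6.0 + 0.8 + 3.4 − 1.4 − 1.9 + 1.8)/9 = -0.0111
Numerator Σ_{t=1}^{8}(y_t−ȳ)(y_{t+1}−ȳ) = 8.5488
Denominator Σ(y_t−ȳ)² = 81.8289
r_1 = 8.5488 / 81.8289 = 0.104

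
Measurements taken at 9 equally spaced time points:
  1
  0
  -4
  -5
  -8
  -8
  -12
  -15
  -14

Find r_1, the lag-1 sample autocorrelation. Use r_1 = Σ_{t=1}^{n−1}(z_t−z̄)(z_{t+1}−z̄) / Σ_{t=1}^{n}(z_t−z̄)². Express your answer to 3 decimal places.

0.686

Mean z̄ = (1 + 0 − 4 − 5 − 8 − 8 − 12 − 15 − 14)/9 = -7.2222
Numerator Σ_{t=1}^{8}(z_t−z̄)(z_{t+1}−z̄) = 182.2840
Denominator Σ(z_t−z̄)² = 265.5556
r_1 = 182.2840 / 265.5556 = 0.686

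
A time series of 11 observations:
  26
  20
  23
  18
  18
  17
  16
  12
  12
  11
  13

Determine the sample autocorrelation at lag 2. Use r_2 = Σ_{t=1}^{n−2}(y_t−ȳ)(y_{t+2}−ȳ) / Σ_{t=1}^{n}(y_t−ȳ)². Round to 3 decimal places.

Mean ȳ = (26 + 20 + 23 + 18 + 18 + 17 + 16 + 12 + 12 + 11 + 13)/11 = 16.9091
Numerator Σ_{t=1}^{9}(y_t−ȳ)(y_{t+2}−ȳ) = 116.7107
Denominator Σ(y_t−ȳ)² = 230.9091
r_2 = 116.7107 / 230.9091 = 0.505

0.505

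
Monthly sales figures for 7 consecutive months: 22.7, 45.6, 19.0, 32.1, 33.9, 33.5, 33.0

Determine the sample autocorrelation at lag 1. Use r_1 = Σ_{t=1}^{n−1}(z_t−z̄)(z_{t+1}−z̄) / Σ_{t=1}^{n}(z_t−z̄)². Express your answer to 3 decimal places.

Mean z̄ = (22.7 + 45.6 + 19.0 + 32.1 + 33.9 + 33.5 + 33.0)/7 = 31.4000
Deviations from mean: -8.7000, 14.2000, -12.4000, 0.7000, 2.5000, 2.1000, 1.6000
Σ(z_t−z̄)(z_{t+1}−z̄) = (-123.5400) + (-176.0800) + (-8.6800) + (1.7500) + (5.2500) + (3.3600) = -297.9400
Denominator Σ(z_t−z̄)² = 444.8000
r_1 = -297.9400 / 444.8000 = -0.670

-0.670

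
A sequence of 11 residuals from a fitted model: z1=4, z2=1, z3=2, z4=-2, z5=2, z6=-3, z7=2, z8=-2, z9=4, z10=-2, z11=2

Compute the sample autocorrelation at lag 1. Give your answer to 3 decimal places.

-0.623

Mean z̄ = (4 + 1 + 2 − 2 + 2 − 3 + 2 − 2 + 4 − 2 + 2)/11 = 0.7273
Numerator Σ_{t=1}^{10}(z_t−z̄)(z_{t+1}−z̄) = -39.9835
Denominator Σ(z_t−z̄)² = 64.1818
r_1 = -39.9835 / 64.1818 = -0.623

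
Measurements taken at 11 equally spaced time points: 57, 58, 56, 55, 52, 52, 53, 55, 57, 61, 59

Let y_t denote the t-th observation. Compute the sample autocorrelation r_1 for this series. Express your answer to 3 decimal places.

Mean ȳ = (57 + 58 + 56 + 55 + 52 + 52 + 53 + 55 + 57 + 61 + 59)/11 = 55.9091
Numerator Σ_{t=1}^{10}(y_t−ȳ)(y_{t+1}−ȳ) = 55.5372
Denominator Σ(y_t−ȳ)² = 82.9091
r_1 = 55.5372 / 82.9091 = 0.670

0.670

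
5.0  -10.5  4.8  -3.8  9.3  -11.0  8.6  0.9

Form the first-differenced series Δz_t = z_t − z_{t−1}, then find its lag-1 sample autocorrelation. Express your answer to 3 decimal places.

-0.817

First differences Δz: -15.5, 15.3, -8.6, 13.1, -20.3, 19.6, -7.7
Mean of differences = -0.5857
Numerator Σ(Δz_t−Δz̄)(Δz_{t+1}−Δz̄) = -1285.2759
Denominator Σ(Δz_t−Δz̄)² = 1573.0486
r_1(Δz) = -1285.2759 / 1573.0486 = -0.817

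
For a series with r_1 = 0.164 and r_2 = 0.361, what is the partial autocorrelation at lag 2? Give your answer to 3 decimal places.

φ_{22} = (r_2 − r_1²) / (1 − r_1²)
r_1² = (0.164)² = 0.026896
Numerator = 0.361 − 0.0269 = 0.3341; denominator = 1 − 0.0269 = 0.9731
φ_{22} = 0.3341 / 0.9731 = 0.343

0.343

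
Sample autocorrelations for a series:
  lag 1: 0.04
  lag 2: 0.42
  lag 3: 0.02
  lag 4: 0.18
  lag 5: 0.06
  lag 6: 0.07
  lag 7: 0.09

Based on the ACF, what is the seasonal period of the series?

2

The largest autocorrelation is r_2 = 0.42, with a weaker echo at lag 4 (0.18); the remaining lags stay at or below 0.09.
The dominant spike at lag 2 indicates a seasonal period of 2.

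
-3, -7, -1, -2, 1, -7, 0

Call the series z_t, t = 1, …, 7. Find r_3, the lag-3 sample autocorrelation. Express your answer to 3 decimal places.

Mean z̄ = (-3 − 7 − 1 − 2 + 1 − 7 + 0)/7 = -2.7143
Deviations from mean: -0.2857, -4.2857, 1.7143, 0.7143, 3.7143, -4.2857, 2.7143
Numerator Σ_{t=1}^{4}(z_t−z̄)(z_{t+3}−z̄) = -21.5306
Denominator Σ(z_t−z̄)² = 61.4286
r_3 = -21.5306 / 61.4286 = -0.350

-0.350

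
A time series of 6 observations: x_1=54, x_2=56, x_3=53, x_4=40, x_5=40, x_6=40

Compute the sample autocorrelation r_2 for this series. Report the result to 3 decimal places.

-0.044

Mean x̄ = (54 + 56 + 53 + 40 + 40 + 40)/6 = 47.1667
Deviations from mean: 6.8333, 8.8333, 5.8333, -7.1667, -7.1667, -7.1667
Σ(x_t−x̄)(x_{t+2}−x̄) = (39.8611) + (-63.3056) + (-41.8056) + (51.3611) = -13.8889
Denominator Σ(x_t−x̄)² = 312.8333
r_2 = -13.8889 / 312.8333 = -0.044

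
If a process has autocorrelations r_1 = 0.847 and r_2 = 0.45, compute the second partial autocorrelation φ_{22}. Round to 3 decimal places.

-0.946

φ_{22} = (r_2 − r_1²) / (1 − r_1²)
r_1² = (0.847)² = 0.717409
Numerator = 0.45 − 0.7174 = -0.2674; denominator = 1 − 0.7174 = 0.2826
φ_{22} = -0.2674 / 0.2826 = -0.946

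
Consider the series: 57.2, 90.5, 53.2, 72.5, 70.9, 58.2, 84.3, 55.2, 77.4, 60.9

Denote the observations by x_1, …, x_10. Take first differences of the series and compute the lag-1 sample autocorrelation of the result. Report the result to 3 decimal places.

First differences Δx: 33.3, -37.3, 19.3, -1.6, -12.7, 26.1, -29.1, 22.2, -16.5
Mean of differences = 0.4111
Numerator Σ(Δx_t−Δx̄)(Δx_{t+1}−Δx̄) = -4070.6235
Denominator Σ(Δx_t−Δx̄)² = 5328.1089
r_1(Δx) = -4070.6235 / 5328.1089 = -0.764

-0.764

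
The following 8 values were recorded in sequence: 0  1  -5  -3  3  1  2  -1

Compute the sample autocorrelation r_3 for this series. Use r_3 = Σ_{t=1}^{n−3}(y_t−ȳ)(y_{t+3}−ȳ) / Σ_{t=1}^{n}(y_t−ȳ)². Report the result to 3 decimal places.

Mean ȳ = (0 + 1 − 5 − 3 + 3 + 1 + 2 − 1)/8 = -0.2500
Numerator Σ_{t=1}^{5}(y_t−ȳ)(y_{t+3}−ȳ) = -11.1875
Denominator Σ(y_t−ȳ)² = 49.5000
r_3 = -11.1875 / 49.5000 = -0.226

-0.226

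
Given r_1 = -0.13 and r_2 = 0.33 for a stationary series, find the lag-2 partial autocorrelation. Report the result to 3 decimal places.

φ_{22} = (r_2 − r_1²) / (1 − r_1²)
r_1² = (-0.13)² = 0.0169
Numerator = 0.33 − 0.0169 = 0.3131; denominator = 1 − 0.0169 = 0.9831
φ_{22} = 0.3131 / 0.9831 = 0.318

0.318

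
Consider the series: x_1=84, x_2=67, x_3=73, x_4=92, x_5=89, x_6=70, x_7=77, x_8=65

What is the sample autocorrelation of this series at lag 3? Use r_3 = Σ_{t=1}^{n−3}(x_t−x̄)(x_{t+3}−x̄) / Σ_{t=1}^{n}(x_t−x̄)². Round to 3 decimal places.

Mean x̄ = (84 + 67 + 73 + 92 + 89 + 70 + 77 + 65)/8 = 77.1250
Deviations from mean: 6.8750, -10.1250, -4.1250, 14.8750, 11.8750, -7.1250, -0.1250, -12.1250
Numerator Σ_{t=1}^{5}(x_t−x̄)(x_{t+3}−x̄) = -134.4219
Denominator Σ(x_t−x̄)² = 726.8750
r_3 = -134.4219 / 726.8750 = -0.185

-0.185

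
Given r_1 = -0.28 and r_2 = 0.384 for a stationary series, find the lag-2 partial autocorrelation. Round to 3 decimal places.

0.332

φ_{22} = (r_2 − r_1²) / (1 − r_1²)
r_1² = (-0.28)² = 0.0784
Numerator = 0.384 − 0.0784 = 0.3056; denominator = 1 − 0.0784 = 0.9216
φ_{22} = 0.3056 / 0.9216 = 0.332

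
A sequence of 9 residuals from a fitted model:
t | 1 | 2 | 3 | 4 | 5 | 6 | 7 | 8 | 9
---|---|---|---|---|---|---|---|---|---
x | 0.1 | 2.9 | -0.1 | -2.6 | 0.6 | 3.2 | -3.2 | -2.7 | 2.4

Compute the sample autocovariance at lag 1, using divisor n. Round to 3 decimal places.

-0.815

Mean x̄ = (0.1 + 2.9 − 0.1 − 2.6 + 0.6 + 3.2 − 3.2 − 2.7 + 2.4)/9 = 0.0667
Σ_{t=1}^{8}(x_t−x̄)(x_{t+1}−x̄) = -7.3378
γ_1 = -7.3378 / 9 = -0.815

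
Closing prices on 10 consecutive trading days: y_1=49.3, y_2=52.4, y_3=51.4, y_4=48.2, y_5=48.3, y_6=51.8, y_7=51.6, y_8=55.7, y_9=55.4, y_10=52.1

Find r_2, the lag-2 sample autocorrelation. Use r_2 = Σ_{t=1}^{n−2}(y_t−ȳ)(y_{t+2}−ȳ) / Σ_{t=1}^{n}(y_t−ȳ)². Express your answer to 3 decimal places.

0.011

Mean ȳ = (49.3 + 52.4 + 51.4 + 48.2 + 48.3 + 51.8 + 51.6 + 55.7 + 55.4 + 52.1)/10 = 51.6200
Numerator Σ_{t=1}^{8}(y_t−ȳ)(y_{t+2}−ȳ) = 0.6412
Denominator Σ(y_t−ȳ)² = 59.9560
r_2 = 0.6412 / 59.9560 = 0.011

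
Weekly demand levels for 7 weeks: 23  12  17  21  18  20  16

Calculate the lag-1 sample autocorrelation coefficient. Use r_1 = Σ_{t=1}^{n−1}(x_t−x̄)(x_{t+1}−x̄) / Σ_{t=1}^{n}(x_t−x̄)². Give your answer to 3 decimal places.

Mean x̄ = (23 + 12 + 17 + 21 + 18 + 20 + 16)/7 = 18.1429
Deviations from mean: 4.8571, -6.1429, -1.1429, 2.8571, -0.1429, 1.8571, -2.1429
Numerator Σ_{t=1}^{6}(x_t−x̄)(x_{t+1}−x̄) = -30.7347
Denominator Σ(x_t−x̄)² = 78.8571
r_1 = -30.7347 / 78.8571 = -0.390

-0.390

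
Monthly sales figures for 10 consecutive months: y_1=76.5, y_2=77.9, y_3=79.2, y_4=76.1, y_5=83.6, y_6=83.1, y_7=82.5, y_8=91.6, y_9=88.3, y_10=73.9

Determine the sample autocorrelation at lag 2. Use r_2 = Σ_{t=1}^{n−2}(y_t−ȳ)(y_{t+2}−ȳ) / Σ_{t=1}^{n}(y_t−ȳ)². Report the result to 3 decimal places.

-0.114

Mean ȳ = (76.5 + 77.9 + 79.2 + 76.1 + 83.6 + 83.1 + 82.5 + 91.6 + 88.3 + 73.9)/10 = 81.2700
Numerator Σ_{t=1}^{8}(y_t−ȳ)(y_{t+2}−ȳ) = -32.7028
Denominator Σ(y_t−ȳ)² = 285.8610
r_2 = -32.7028 / 285.8610 = -0.114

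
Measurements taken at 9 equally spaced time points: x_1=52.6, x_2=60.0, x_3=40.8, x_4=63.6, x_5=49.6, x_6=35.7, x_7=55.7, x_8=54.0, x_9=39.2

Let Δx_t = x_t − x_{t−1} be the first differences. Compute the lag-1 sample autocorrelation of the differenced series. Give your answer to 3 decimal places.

First differences Δx: 7.4, -19.2, 22.8, -14.0, -13.9, 20.0, -1.7, -14.8
Mean of differences = -1.6750
Numerator Σ(Δx_t−Δx̄)(Δx_{t+1}−Δx̄) = -1004.1356
Denominator Σ(Δx_t−Δx̄)² = 1931.9350
r_1(Δx) = -1004.1356 / 1931.9350 = -0.520

-0.520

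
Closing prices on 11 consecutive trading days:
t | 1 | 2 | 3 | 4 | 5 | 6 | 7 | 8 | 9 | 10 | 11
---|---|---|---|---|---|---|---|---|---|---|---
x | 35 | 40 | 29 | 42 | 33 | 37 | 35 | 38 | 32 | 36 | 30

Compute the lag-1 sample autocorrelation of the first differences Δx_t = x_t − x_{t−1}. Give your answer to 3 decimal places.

First differences Δx: 5, -11, 13, -9, 4, -2, 3, -6, 4, -6
Mean of differences = -0.5000
Numerator Σ(Δx_t−Δx̄)(Δx_{t+1}−Δx̄) = -433.2500
Denominator Σ(Δx_t−Δx̄)² = 510.5000
r_1(Δx) = -433.2500 / 510.5000 = -0.849

-0.849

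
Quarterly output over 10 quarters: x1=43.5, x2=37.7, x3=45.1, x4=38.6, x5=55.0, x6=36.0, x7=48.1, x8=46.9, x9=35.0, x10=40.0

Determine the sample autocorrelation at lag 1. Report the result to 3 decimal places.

Mean x̄ = (43.5 + 37.7 + 45.1 + 38.6 + 55.0 + 36.0 + 48.1 + 46.9 + 35.0 + 40.0)/10 = 42.5900
Numerator Σ_{t=1}^{9}(x_t−x̄)(x_{t+1}−x̄) = -183.6541
Denominator Σ(x_t−x̄)² = 357.6490
r_1 = -183.6541 / 357.6490 = -0.514

-0.514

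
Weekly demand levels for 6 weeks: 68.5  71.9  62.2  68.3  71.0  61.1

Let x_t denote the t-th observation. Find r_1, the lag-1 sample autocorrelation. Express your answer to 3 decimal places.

Mean x̄ = (68.5 + 71.9 + 62.2 + 68.3 + 71.0 + 61.1)/6 = 67.1667
Deviations from mean: 1.3333, 4.7333, -4.9667, 1.1333, 3.8333, -6.0667
Numerator Σ_{t=1}^{5}(x_t−x̄)(x_{t+1}−x̄) = -41.7378
Denominator Σ(x_t−x̄)² = 101.6333
r_1 = -41.7378 / 101.6333 = -0.411

-0.411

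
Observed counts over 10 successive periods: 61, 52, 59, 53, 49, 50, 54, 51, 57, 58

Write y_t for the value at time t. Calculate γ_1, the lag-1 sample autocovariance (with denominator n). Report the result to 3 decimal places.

Mean ȳ = (61 + 52 + 59 + 53 + 49 + 50 + 54 + 51 + 57 + 58)/10 = 54.4000
Σ_{t=1}^{9}(y_t−ȳ)(y_{t+1}−ȳ) = 1.6400
γ_1 = 1.6400 / 10 = 0.164

0.164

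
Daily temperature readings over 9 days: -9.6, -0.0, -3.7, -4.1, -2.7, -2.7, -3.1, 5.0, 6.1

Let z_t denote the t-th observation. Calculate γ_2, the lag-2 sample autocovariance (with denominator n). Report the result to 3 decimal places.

Mean z̄ = (-9.6 − 0.0 − 3.7 − 4.1 − 2.7 − 2.7 − 3.1 + 5.0 + 6.1)/9 = -1.6444
Σ_{t=1}^{7}(z_t−z̄)(z_{t+2}−z̄) = 0.3272
γ_2 = 0.3272 / 9 = 0.036

0.036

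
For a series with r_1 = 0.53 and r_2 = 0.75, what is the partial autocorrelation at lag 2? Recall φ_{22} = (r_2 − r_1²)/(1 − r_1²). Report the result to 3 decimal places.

0.652

φ_{22} = (r_2 − r_1²) / (1 − r_1²)
r_1² = (0.53)² = 0.2809
Numerator = 0.75 − 0.2809 = 0.4691; denominator = 1 − 0.2809 = 0.7191
φ_{22} = 0.4691 / 0.7191 = 0.652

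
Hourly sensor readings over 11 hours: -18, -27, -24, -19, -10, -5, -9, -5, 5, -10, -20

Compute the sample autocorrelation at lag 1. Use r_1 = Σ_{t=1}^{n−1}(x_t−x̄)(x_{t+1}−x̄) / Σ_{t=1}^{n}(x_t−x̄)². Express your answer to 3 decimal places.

0.587

Mean x̄ = (-18 − 27 − 24 − 19 − 10 − 5 − 9 − 5 + 5 − 10 − 20)/11 = -12.9091
Numerator Σ_{t=1}^{10}(x_t−x̄)(x_{t+1}−x̄) = 535.8099
Denominator Σ(x_t−x̄)² = 912.9091
r_1 = 535.8099 / 912.9091 = 0.587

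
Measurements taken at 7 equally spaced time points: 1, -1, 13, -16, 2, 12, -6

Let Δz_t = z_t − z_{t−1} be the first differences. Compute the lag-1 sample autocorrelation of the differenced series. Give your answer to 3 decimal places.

-0.529

First differences Δz: -2, 14, -29, 18, 10, -18
Mean of differences = -1.1667
Numerator Σ(Δz_t−Δz̄)(Δz_{t+1}−Δz̄) = -942.1944
Denominator Σ(Δz_t−Δz̄)² = 1780.8333
r_1(Δz) = -942.1944 / 1780.8333 = -0.529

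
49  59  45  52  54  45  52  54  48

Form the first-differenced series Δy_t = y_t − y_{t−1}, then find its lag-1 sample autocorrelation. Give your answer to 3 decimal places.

-0.585

First differences Δy: 10, -14, 7, 2, -9, 7, 2, -6
Mean of differences = -0.1250
Numerator Σ(Δy_t−Δȳ)(Δy_{t+1}−Δȳ) = -303.6406
Denominator Σ(Δy_t−Δȳ)² = 518.8750
r_1(Δy) = -303.6406 / 518.8750 = -0.585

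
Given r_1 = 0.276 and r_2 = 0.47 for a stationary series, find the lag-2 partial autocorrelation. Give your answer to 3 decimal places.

φ_{22} = (r_2 − r_1²) / (1 − r_1²)
r_1² = (0.276)² = 0.076176
Numerator = 0.47 − 0.0762 = 0.3938; denominator = 1 − 0.0762 = 0.9238
φ_{22} = 0.3938 / 0.9238 = 0.426

0.426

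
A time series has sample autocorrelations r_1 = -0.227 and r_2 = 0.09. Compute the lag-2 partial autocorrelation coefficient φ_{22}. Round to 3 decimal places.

0.041

φ_{22} = (r_2 − r_1²) / (1 − r_1²)
r_1² = (-0.227)² = 0.051529
Numerator = 0.09 − 0.0515 = 0.0385; denominator = 1 − 0.0515 = 0.9485
φ_{22} = 0.0385 / 0.9485 = 0.041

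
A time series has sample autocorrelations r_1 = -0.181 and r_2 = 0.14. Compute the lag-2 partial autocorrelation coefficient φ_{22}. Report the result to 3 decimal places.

0.111

φ_{22} = (r_2 − r_1²) / (1 − r_1²)
r_1² = (-0.181)² = 0.032761
Numerator = 0.14 − 0.0328 = 0.1072; denominator = 1 − 0.0328 = 0.9672
φ_{22} = 0.1072 / 0.9672 = 0.111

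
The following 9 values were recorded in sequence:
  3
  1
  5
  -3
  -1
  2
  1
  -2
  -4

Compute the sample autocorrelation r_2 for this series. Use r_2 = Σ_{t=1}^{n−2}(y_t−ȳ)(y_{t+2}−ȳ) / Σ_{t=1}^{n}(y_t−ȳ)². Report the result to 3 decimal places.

-0.129

Mean ȳ = (3 + 1 + 5 − 3 − 1 + 2 + 1 − 2 − 4)/9 = 0.2222
Numerator Σ_{t=1}^{7}(y_t−ȳ)(y_{t+2}−ȳ) = -8.9877
Denominator Σ(y_t−ȳ)² = 69.5556
r_2 = -8.9877 / 69.5556 = -0.129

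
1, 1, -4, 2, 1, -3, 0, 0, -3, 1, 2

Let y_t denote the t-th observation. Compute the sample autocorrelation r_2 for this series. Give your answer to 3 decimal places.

Mean ȳ = (1 + 1 − 4 + 2 + 1 − 3 + 0 + 0 − 3 + 1 + 2)/11 = -0.1818
Numerator Σ_{t=1}^{9}(y_t−ȳ)(y_{t+2}−ȳ) = -19.3388
Denominator Σ(y_t−ȳ)² = 45.6364
r_2 = -19.3388 / 45.6364 = -0.424

-0.424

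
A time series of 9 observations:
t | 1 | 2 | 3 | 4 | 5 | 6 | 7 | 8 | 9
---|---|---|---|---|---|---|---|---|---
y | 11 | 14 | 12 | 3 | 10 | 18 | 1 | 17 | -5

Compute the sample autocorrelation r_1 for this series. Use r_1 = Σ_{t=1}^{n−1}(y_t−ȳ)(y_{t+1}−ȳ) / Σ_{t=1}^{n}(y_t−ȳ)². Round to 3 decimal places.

Mean ȳ = (11 + 14 + 12 + 3 + 10 + 18 + 1 + 17 − 5)/9 = 9.0000
Numerator Σ_{t=1}^{8}(y_t−ȳ)(y_{t+1}−ȳ) = -238.0000
Denominator Σ(y_t−ȳ)² = 480.0000
r_1 = -238.0000 / 480.0000 = -0.496

-0.496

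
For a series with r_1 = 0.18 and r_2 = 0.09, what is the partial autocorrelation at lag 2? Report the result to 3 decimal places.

φ_{22} = (r_2 − r_1²) / (1 − r_1²)
r_1² = (0.18)² = 0.0324
Numerator = 0.09 − 0.0324 = 0.0576; denominator = 1 − 0.0324 = 0.9676
φ_{22} = 0.0576 / 0.9676 = 0.060

0.060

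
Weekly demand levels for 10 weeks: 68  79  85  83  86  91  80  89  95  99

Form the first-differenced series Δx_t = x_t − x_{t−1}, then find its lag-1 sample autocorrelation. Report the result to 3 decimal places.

-0.234

First differences Δx: 11, 6, -2, 3, 5, -11, 9, 6, 4
Mean of differences = 3.4444
Numerator Σ(Δx_t−Δx̄)(Δx_{t+1}−Δx̄) = -79.9753
Denominator Σ(Δx_t−Δx̄)² = 342.2222
r_1(Δx) = -79.9753 / 342.2222 = -0.234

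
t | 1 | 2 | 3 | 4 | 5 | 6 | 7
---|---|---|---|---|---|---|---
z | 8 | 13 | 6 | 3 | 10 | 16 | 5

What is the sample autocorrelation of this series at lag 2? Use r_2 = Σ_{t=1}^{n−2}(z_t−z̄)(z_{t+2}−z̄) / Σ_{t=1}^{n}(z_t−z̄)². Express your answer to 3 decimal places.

-0.569

Mean z̄ = (8 + 13 + 6 + 3 + 10 + 16 + 5)/7 = 8.7143
Deviations from mean: -0.7143, 4.2857, -2.7143, -5.7143, 1.2857, 7.2857, -3.7143
Σ(z_t−z̄)(z_{t+2}−z̄) = (1.9388) + (-24.4898) + (-3.4898) + (-41.6327) + (-4.7755) = -72.4490
Denominator Σ(z_t−z̄)² = 127.4286
r_2 = -72.4490 / 127.4286 = -0.569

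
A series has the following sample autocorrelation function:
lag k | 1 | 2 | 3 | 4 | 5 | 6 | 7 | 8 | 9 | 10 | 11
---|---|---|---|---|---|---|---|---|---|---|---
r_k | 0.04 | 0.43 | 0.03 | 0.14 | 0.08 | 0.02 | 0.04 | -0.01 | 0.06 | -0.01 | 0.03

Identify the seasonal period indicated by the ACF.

2

The largest autocorrelation is r_2 = 0.43; the remaining lags stay at or below 0.14.
The dominant spike at lag 2 indicates a seasonal period of 2.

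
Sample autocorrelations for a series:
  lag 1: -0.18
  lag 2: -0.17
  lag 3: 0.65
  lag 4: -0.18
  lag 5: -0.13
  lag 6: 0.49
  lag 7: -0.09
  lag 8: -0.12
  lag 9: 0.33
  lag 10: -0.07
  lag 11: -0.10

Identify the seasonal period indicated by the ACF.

3

The largest autocorrelation is r_3 = 0.65, with weaker echoes at lags 6 (0.49) and 9 (0.33); the remaining lags stay at or below -0.07.
The dominant spike at lag 3 indicates a seasonal period of 3.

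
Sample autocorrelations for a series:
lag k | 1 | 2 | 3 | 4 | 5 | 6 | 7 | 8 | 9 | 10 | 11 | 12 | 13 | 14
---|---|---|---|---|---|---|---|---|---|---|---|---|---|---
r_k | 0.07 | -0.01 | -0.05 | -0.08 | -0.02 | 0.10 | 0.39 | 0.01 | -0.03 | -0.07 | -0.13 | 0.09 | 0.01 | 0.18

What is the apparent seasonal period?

7

The largest autocorrelation is r_7 = 0.39, with a weaker echo at lag 14 (0.18); the remaining lags stay at or below 0.10.
The dominant spike at lag 7 indicates a seasonal period of 7.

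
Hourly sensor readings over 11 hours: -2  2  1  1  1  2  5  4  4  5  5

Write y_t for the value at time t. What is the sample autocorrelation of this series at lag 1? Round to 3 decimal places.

0.451

Mean ȳ = (-2 + 2 + 1 + 1 + 1 + 2 + 5 + 4 + 4 + 5 + 5)/11 = 2.5455
Numerator Σ_{t=1}^{10}(y_t−ȳ)(y_{t+1}−ȳ) = 22.8843
Denominator Σ(y_t−ȳ)² = 50.7273
r_1 = 22.8843 / 50.7273 = 0.451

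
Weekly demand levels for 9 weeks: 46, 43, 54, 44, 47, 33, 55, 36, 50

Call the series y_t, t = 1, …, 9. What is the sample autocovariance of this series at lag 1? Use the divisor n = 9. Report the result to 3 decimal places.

Mean ȳ = (46 + 43 + 54 + 44 + 47 + 33 + 55 + 36 + 50)/9 = 45.3333
Σ_{t=1}^{8}(y_t−ȳ)(y_{t+1}−ȳ) = -309.1111
γ_1 = -309.1111 / 9 = -34.346

-34.346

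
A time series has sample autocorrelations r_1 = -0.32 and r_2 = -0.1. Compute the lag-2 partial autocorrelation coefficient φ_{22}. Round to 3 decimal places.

-0.225

φ_{22} = (r_2 − r_1²) / (1 − r_1²)
r_1² = (-0.32)² = 0.1024
Numerator = -0.1 − 0.1024 = -0.2024; denominator = 1 − 0.1024 = 0.8976
φ_{22} = -0.2024 / 0.8976 = -0.225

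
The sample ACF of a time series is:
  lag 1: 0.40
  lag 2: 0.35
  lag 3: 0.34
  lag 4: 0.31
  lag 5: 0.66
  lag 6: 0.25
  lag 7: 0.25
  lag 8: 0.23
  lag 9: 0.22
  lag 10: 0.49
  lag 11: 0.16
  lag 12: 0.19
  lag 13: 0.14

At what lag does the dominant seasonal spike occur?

5

The largest autocorrelation is r_5 = 0.66, with a weaker echo at lag 10 (0.49); the remaining lags stay at or below 0.40. The elevated value at lag 1 (0.40), dropping to 0.35 at lag 2, reflects decaying short-term dependence rather than seasonality.
The dominant spike at lag 5 indicates a seasonal period of 5.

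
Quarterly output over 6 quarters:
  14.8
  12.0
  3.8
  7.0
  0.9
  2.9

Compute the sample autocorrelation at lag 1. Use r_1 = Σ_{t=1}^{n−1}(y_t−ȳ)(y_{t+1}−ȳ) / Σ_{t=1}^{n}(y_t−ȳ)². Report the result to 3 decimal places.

0.317

Mean ȳ = (14.8 + 12.0 + 3.8 + 7.0 + 0.9 + 2.9)/6 = 6.9000
Deviations from mean: 7.9000, 5.1000, -3.1000, 0.1000, -6.0000, -4.0000
Numerator Σ_{t=1}^{5}(y_t−ȳ)(y_{t+1}−ȳ) = 47.5700
Denominator Σ(y_t−ȳ)² = 150.0400
r_1 = 47.5700 / 150.0400 = 0.317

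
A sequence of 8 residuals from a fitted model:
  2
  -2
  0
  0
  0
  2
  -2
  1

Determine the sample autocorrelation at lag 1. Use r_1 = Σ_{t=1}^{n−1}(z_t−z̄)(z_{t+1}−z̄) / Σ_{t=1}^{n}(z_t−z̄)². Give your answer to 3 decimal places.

-0.579

Mean z̄ = (2 − 2 + 0 + 0 + 0 + 2 − 2 + 1)/8 = 0.1250
Deviations from mean: 1.8750, -2.1250, -0.1250, -0.1250, -0.1250, 1.8750, -2.1250, 0.8750
Σ(z_t−z̄)(z_{t+1}−z̄) = (-3.9844) + (0.2656) + (0.0156) + (0.0156) + (-0.2344) + (-3.9844) + (-1.8594) = -9.7656
Denominator Σ(z_t−z̄)² = 16.8750
r_1 = -9.7656 / 16.8750 = -0.579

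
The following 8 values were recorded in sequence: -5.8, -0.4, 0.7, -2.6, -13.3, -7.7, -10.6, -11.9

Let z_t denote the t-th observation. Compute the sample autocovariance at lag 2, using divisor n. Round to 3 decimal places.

1.174

Mean z̄ = (-5.8 − 0.4 + 0.7 − 2.6 − 13.3 − 7.7 − 10.6 − 11.9)/8 = -6.4500
Σ_{t=1}^{6}(z_t−z̄)(z_{t+2}−z̄) = 9.3900
γ_2 = 9.3900 / 8 = 1.174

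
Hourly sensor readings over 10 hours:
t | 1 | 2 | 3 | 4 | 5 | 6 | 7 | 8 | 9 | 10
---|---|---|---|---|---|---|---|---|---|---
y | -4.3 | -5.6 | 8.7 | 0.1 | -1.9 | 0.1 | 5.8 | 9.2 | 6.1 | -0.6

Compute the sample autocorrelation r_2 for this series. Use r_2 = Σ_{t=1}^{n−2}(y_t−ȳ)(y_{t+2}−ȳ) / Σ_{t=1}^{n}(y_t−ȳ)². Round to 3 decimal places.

Mean ȳ = (-4.3 − 5.6 + 8.7 + 0.1 − 1.9 + 0.1 + 5.8 + 9.2 + 6.1 − 0.6)/10 = 1.7600
Numerator Σ_{t=1}^{8}(y_t−ȳ)(y_{t+2}−ȳ) = -79.6452
Denominator Σ(y_t−ȳ)² = 254.0440
r_2 = -79.6452 / 254.0440 = -0.314

-0.314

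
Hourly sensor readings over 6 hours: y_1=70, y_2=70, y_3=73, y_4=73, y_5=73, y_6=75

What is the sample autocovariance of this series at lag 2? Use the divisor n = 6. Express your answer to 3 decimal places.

-0.148

Mean ȳ = (70 + 70 + 73 + 73 + 73 + 75)/6 = 72.3333
Deviations: -2.3333, -2.3333, 0.6667, 0.6667, 0.6667, 2.6667
Σ_{t=1}^{4}(y_t−ȳ)(y_{t+2}−ȳ) = -0.8889
γ_2 = -0.8889 / 6 = -0.148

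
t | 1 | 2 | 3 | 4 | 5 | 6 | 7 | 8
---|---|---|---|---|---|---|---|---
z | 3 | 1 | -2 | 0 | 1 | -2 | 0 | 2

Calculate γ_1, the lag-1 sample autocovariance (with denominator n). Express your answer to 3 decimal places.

-0.049

Mean z̄ = (3 + 1 − 2 + 0 + 1 − 2 + 0 + 2)/8 = 0.3750
Σ_{t=1}^{7}(z_t−z̄)(z_{t+1}−z̄) = -0.3906
γ_1 = -0.3906 / 8 = -0.049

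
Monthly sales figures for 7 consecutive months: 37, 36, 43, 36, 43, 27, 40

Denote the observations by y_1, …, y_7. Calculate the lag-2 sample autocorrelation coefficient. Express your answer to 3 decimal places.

Mean ȳ = (37 + 36 + 43 + 36 + 43 + 27 + 40)/7 = 37.4286
Numerator Σ_{t=1}^{5}(y_t−ȳ)(y_{t+2}−ȳ) = 59.9184
Denominator Σ(y_t−ȳ)² = 181.7143
r_2 = 59.9184 / 181.7143 = 0.330

0.330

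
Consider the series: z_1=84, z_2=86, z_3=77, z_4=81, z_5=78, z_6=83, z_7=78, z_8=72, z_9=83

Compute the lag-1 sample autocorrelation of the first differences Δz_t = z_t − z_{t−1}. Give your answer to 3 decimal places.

First differences Δz: 2, -9, 4, -3, 5, -5, -6, 11
Mean of differences = -0.1250
Numerator Σ(Δz_t−Δz̄)(Δz_{t+1}−Δz̄) = -143.7656
Denominator Σ(Δz_t−Δz̄)² = 316.8750
r_1(Δz) = -143.7656 / 316.8750 = -0.454

-0.454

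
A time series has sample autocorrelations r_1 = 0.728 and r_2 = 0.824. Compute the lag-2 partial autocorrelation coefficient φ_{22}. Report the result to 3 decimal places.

φ_{22} = (r_2 − r_1²) / (1 − r_1²)
r_1² = (0.728)² = 0.529984
Numerator = 0.824 − 0.5300 = 0.2940; denominator = 1 − 0.5300 = 0.4700
φ_{22} = 0.2940 / 0.4700 = 0.626

0.626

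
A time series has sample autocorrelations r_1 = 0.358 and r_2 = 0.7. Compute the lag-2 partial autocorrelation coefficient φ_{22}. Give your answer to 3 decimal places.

φ_{22} = (r_2 − r_1²) / (1 − r_1²)
r_1² = (0.358)² = 0.128164
Numerator = 0.7 − 0.1282 = 0.5718; denominator = 1 − 0.1282 = 0.8718
φ_{22} = 0.5718 / 0.8718 = 0.656

0.656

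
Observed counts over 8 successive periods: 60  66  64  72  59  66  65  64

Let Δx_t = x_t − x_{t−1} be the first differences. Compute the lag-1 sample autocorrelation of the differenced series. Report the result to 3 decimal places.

First differences Δx: 6, -2, 8, -13, 7, -1, -1
Mean of differences = 0.5714
Numerator Σ(Δx_t−Δx̄)(Δx_{t+1}−Δx̄) = -228.7551
Denominator Σ(Δx_t−Δx̄)² = 321.7143
r_1(Δx) = -228.7551 / 321.7143 = -0.711

-0.711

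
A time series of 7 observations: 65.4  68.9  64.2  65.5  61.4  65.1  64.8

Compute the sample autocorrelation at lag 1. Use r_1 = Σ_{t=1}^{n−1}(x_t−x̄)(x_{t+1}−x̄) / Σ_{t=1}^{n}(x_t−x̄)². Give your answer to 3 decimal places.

-0.142

Mean x̄ = (65.4 + 68.9 + 64.2 + 65.5 + 61.4 + 65.1 + 64.8)/7 = 65.0429
Σ(x_t−x̄)(x_{t+1}−x̄) = (1.3776) + (-3.2510) + (-0.3853) + (-1.6653) + (-0.2082) + (-0.0139) = -4.1461
Denominator Σ(x_t−x̄)² = 29.2571
r_1 = -4.1461 / 29.2571 = -0.142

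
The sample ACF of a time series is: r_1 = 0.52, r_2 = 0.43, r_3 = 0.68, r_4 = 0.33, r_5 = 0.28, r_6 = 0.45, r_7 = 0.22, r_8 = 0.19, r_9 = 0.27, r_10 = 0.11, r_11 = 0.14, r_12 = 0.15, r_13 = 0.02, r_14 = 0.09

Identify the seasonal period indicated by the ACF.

3

The largest autocorrelation is r_3 = 0.68; the remaining lags stay at or below 0.52. The elevated value at lag 1 (0.52), dropping to 0.43 at lag 2, reflects decaying short-term dependence rather than seasonality.
The dominant spike at lag 3 indicates a seasonal period of 3.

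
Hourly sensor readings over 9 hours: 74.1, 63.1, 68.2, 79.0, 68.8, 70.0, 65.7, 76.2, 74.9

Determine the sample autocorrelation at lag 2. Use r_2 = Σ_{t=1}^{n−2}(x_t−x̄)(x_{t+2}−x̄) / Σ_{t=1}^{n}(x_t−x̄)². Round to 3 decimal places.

Mean x̄ = (74.1 + 63.1 + 68.2 + 79.0 + 68.8 + 70.0 + 65.7 + 76.2 + 74.9)/9 = 71.1111
Σ(x_t−x̄)(x_{t+2}−x̄) = (-8.7010) + (-63.1988) + (6.7279) + (-8.7654) + (12.5057) + (-5.6543) + (-20.5021) = -87.5880
Denominator Σ(x_t−x̄)² = 219.9289
r_2 = -87.5880 / 219.9289 = -0.398

-0.398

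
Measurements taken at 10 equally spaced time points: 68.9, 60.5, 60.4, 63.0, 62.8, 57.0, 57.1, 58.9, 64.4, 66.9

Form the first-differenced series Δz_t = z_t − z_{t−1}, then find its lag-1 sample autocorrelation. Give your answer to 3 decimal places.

First differences Δz: -8.4, -0.1, 2.6, -0.2, -5.8, 0.1, 1.8, 5.5, 2.5
Mean of differences = -0.2222
Numerator Σ(Δz_t−Δz̄)(Δz_{t+1}−Δz̄) = 25.2873
Denominator Σ(Δz_t−Δz̄)² = 150.3156
r_1(Δz) = 25.2873 / 150.3156 = 0.168

0.168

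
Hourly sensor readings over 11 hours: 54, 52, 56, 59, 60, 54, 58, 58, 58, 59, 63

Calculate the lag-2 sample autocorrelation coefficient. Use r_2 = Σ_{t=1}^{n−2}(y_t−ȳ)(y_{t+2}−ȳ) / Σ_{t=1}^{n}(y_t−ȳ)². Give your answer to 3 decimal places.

-0.088

Mean ȳ = (54 + 52 + 56 + 59 + 60 + 54 + 58 + 58 + 58 + 59 + 63)/11 = 57.3636
Numerator Σ_{t=1}^{9}(y_t−ȳ)(y_{t+2}−ȳ) = -8.7190
Denominator Σ(y_t−ȳ)² = 98.5455
r_2 = -8.7190 / 98.5455 = -0.088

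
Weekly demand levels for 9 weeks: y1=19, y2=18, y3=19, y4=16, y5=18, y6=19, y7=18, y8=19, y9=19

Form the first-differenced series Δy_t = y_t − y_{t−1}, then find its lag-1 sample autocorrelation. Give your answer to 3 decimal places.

First differences Δy: -1, 1, -3, 2, 1, -1, 1, 0
Mean of differences = 0.0000
Numerator Σ(Δy_t−Δȳ)(Δy_{t+1}−Δȳ) = -10.0000
Denominator Σ(Δy_t−Δȳ)² = 18.0000
r_1(Δy) = -10.0000 / 18.0000 = -0.556

-0.556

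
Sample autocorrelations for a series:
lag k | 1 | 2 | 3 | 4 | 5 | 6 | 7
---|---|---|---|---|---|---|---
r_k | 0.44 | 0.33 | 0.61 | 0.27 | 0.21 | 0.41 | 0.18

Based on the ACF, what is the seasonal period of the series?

The largest autocorrelation is r_3 = 0.61; the remaining lags stay at or below 0.44. The elevated value at lag 1 (0.44), dropping to 0.33 at lag 2, reflects decaying short-term dependence rather than seasonality.
The dominant spike at lag 3 indicates a seasonal period of 3.

3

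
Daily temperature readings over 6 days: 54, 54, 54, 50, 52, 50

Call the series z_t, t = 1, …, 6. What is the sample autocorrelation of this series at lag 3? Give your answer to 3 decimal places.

-0.431

Mean z̄ = (54 + 54 + 54 + 50 + 52 + 50)/6 = 52.3333
Numerator Σ_{t=1}^{3}(z_t−z̄)(z_{t+3}−z̄) = -8.3333
Denominator Σ(z_t−z̄)² = 19.3333
r_3 = -8.3333 / 19.3333 = -0.431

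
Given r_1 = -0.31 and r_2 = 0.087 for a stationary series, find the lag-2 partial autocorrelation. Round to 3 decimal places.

-0.010

φ_{22} = (r_2 − r_1²) / (1 − r_1²)
r_1² = (-0.31)² = 0.0961
Numerator = 0.087 − 0.0961 = -0.0091; denominator = 1 − 0.0961 = 0.9039
φ_{22} = -0.0091 / 0.9039 = -0.010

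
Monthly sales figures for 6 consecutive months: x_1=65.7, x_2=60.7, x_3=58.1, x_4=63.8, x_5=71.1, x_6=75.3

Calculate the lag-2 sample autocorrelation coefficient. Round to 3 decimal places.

Mean x̄ = (65.7 + 60.7 + 58.1 + 63.8 + 71.1 + 75.3)/6 = 65.7833
Deviations from mean: -0.0833, -5.0833, -7.6833, -1.9833, 5.3167, 9.5167
Numerator Σ_{t=1}^{4}(x_t−x̄)(x_{t+2}−x̄) = -49.0022
Denominator Σ(x_t−x̄)² = 207.6483
r_2 = -49.0022 / 207.6483 = -0.236

-0.236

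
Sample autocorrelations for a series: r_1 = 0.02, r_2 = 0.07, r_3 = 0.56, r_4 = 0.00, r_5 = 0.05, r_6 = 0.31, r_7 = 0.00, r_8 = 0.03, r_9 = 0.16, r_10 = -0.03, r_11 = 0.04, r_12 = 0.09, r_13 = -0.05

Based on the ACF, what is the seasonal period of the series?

The largest autocorrelation is r_3 = 0.56, with weaker echoes at lags 6 (0.31) and 9 (0.16); the remaining lags stay at or below 0.09.
The dominant spike at lag 3 indicates a seasonal period of 3.

3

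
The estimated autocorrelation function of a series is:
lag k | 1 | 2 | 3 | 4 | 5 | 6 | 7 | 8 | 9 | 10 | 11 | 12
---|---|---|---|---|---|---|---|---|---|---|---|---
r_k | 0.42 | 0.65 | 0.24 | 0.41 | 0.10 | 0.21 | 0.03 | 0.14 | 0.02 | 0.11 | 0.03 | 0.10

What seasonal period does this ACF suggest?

2

The largest autocorrelation is r_2 = 0.65; the remaining lags stay at or below 0.42.
The dominant spike at lag 2 indicates a seasonal period of 2.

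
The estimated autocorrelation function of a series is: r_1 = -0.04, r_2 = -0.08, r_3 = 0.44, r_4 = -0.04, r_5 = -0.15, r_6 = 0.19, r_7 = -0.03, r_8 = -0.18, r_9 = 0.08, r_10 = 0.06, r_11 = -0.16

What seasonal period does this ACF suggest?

3

The largest autocorrelation is r_3 = 0.44, with a weaker echo at lag 6 (0.19); the remaining lags stay at or below 0.08.
The dominant spike at lag 3 indicates a seasonal period of 3.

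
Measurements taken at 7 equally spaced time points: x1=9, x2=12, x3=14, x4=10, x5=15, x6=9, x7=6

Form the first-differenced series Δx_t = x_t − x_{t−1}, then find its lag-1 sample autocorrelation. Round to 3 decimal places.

First differences Δx: 3, 2, -4, 5, -6, -3
Mean of differences = -0.5000
Numerator Σ(Δx_t−Δx̄)(Δx_{t+1}−Δx̄) = -35.7500
Denominator Σ(Δx_t−Δx̄)² = 97.5000
r_1(Δx) = -35.7500 / 97.5000 = -0.367

-0.367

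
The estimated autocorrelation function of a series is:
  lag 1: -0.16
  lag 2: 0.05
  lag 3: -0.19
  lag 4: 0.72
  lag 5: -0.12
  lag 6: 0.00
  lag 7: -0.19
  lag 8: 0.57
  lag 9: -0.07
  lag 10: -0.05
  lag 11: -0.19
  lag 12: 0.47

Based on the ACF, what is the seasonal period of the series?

The largest autocorrelation is r_4 = 0.72, with weaker echoes at lags 8 (0.57) and 12 (0.47); the remaining lags stay at or below 0.05.
The dominant spike at lag 4 indicates a seasonal period of 4.

4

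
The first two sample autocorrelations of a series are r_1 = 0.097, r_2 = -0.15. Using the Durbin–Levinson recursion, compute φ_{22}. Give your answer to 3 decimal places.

φ_{22} = (r_2 − r_1²) / (1 − r_1²)
r_1² = (0.097)² = 0.009409
Numerator = -0.15 − 0.0094 = -0.1594; denominator = 1 − 0.0094 = 0.9906
φ_{22} = -0.1594 / 0.9906 = -0.161

-0.161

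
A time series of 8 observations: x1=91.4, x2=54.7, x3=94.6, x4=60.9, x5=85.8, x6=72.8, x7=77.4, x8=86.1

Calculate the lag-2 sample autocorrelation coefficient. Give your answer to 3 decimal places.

Mean x̄ = (91.4 + 54.7 + 94.6 + 60.9 + 85.8 + 72.8 + 77.4 + 86.1)/8 = 77.9625
Deviations from mean: 13.4375, -23.2625, 16.6375, -17.0625, 7.8375, -5.1625, -0.5625, 8.1375
Σ(x_t−x̄)(x_{t+2}−x̄) = (223.5664) + (396.9164) + (130.3964) + (88.0852) + (-4.4086) + (-42.0098) = 792.5459
Denominator Σ(x_t−x̄)² = 1444.2588
r_2 = 792.5459 / 1444.2588 = 0.549

0.549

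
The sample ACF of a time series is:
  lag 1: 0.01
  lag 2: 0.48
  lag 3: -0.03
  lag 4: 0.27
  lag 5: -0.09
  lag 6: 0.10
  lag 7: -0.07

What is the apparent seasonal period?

2

The largest autocorrelation is r_2 = 0.48, with a weaker echo at lag 4 (0.27); the remaining lags stay at or below 0.10.
The dominant spike at lag 2 indicates a seasonal period of 2.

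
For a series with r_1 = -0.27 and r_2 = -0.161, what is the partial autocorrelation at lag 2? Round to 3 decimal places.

-0.252

φ_{22} = (r_2 − r_1²) / (1 − r_1²)
r_1² = (-0.27)² = 0.0729
Numerator = -0.161 − 0.0729 = -0.2339; denominator = 1 − 0.0729 = 0.9271
φ_{22} = -0.2339 / 0.9271 = -0.252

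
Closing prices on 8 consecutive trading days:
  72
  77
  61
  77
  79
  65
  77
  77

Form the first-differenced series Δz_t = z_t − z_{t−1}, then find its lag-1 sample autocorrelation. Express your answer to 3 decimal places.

First differences Δz: 5, -16, 16, 2, -14, 12, 0
Mean of differences = 0.7143
Numerator Σ(Δz_t−Δz̄)(Δz_{t+1}−Δz̄) = -500.5102
Denominator Σ(Δz_t−Δz̄)² = 877.4286
r_1(Δz) = -500.5102 / 877.4286 = -0.570

-0.570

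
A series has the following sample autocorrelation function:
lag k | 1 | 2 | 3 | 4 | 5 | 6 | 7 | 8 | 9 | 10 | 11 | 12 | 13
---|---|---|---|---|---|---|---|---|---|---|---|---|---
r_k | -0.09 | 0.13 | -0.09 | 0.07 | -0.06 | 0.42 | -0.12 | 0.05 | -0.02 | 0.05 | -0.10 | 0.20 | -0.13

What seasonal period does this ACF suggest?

The largest autocorrelation is r_6 = 0.42, with a weaker echo at lag 12 (0.20); the remaining lags stay at or below 0.13.
The dominant spike at lag 6 indicates a seasonal period of 6.

6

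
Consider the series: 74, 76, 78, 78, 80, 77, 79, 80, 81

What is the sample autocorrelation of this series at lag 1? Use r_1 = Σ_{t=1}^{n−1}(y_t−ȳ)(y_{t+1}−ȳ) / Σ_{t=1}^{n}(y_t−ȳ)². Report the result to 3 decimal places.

0.328

Mean ȳ = (74 + 76 + 78 + 78 + 80 + 77 + 79 + 80 + 81)/9 = 78.1111
Numerator Σ_{t=1}^{8}(y_t−ȳ)(y_{t+1}−ȳ) = 12.7654
Denominator Σ(y_t−ȳ)² = 38.8889
r_1 = 12.7654 / 38.8889 = 0.328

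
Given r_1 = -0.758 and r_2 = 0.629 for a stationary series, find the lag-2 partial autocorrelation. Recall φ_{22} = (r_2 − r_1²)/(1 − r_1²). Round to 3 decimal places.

0.128

φ_{22} = (r_2 − r_1²) / (1 − r_1²)
r_1² = (-0.758)² = 0.574564
Numerator = 0.629 − 0.5746 = 0.0544; denominator = 1 − 0.5746 = 0.4254
φ_{22} = 0.0544 / 0.4254 = 0.128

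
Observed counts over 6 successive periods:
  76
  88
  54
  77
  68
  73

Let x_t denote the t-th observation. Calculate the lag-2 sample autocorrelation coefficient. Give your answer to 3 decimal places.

0.146

Mean x̄ = (76 + 88 + 54 + 77 + 68 + 73)/6 = 72.6667
Σ(x_t−x̄)(x_{t+2}−x̄) = (-62.2222) + (66.4444) + (87.1111) + (1.4444) = 92.7778
Denominator Σ(x_t−x̄)² = 635.3333
r_2 = 92.7778 / 635.3333 = 0.146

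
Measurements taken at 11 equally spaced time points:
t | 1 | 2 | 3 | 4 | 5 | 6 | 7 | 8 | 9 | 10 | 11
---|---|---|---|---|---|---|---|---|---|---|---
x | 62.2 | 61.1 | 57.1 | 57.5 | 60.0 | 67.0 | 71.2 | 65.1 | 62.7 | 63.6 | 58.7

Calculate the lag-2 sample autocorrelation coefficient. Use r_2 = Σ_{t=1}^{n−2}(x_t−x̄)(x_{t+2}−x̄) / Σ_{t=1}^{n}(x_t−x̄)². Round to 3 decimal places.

-0.035

Mean x̄ = (62.2 + 61.1 + 57.1 + 57.5 + 60.0 + 67.0 + 71.2 + 65.1 + 62.7 + 63.6 + 58.7)/11 = 62.3818
Numerator Σ_{t=1}^{9}(x_t−x̄)(x_{t+2}−x̄) = -6.2516
Denominator Σ(x_t−x̄)² = 180.6964
r_2 = -6.2516 / 180.6964 = -0.035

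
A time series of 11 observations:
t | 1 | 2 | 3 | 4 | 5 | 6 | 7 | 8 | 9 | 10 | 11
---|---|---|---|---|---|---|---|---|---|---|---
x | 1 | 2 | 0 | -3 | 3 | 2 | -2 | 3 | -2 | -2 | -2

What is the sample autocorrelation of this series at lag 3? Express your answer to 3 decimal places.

0.231

Mean x̄ = (1 + 2 + 0 − 3 + 3 + 2 − 2 + 3 − 2 − 2 − 2)/11 = 0.0000
Numerator Σ_{t=1}^{8}(x_t−x̄)(x_{t+3}−x̄) = 12.0000
Denominator Σ(x_t−x̄)² = 52.0000
r_3 = 12.0000 / 52.0000 = 0.231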